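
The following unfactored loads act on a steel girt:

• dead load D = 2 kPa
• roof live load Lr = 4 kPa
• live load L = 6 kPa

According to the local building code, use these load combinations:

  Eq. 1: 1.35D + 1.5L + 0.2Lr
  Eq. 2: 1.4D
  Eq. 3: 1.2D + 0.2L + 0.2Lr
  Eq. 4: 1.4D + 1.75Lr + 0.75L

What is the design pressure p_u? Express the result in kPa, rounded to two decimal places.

Eq. 1: 1.35(2) + 1.5(6) + 0.2(4) = 2.70 + 9.00 + 0.80 = 12.50
Eq. 2: 1.4(2) = 2.80
Eq. 3: 1.2(2) + 0.2(6) + 0.2(4) = 2.40 + 1.20 + 0.80 = 4.40
Eq. 4: 1.4(2) + 1.75(4) + 0.75(6) = 2.80 + 7.00 + 4.50 = 14.30
Combination 4 governs: p_u = 14.30 kPa.

14.30 kPa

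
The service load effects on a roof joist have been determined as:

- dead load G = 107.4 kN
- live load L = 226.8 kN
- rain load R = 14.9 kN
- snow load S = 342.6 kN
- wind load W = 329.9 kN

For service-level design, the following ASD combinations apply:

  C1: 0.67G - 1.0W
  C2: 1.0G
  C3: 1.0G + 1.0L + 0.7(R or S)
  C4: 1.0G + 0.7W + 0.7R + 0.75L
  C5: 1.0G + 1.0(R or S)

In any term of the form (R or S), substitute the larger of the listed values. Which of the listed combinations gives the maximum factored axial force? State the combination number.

(R or S) → S = 342.6 kN.
C1: 0.67(107.4) - 1.0(329.9) = 71.96 - 329.90 = -257.94
C2: 1.0(107.4) = 107.40
C3: 1.0(107.4) + 1.0(226.8) + 0.7(342.6) = 107.40 + 226.80 + 239.82 = 574.02
C4: 1.0(107.4) + 0.7(329.9) + 0.7(14.9) + 0.75(226.8) = 107.40 + 230.93 + 10.43 + 170.10 = 518.86
C5: 1.0(107.4) + 1.0(342.6) = 107.40 + 342.60 = 450.00
The largest value is 574.02 kN from combination 3.

Combination 3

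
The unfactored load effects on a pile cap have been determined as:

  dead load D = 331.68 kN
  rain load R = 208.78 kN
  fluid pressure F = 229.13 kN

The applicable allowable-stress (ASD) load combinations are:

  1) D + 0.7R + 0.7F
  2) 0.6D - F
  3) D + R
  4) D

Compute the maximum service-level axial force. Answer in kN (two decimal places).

1) 1.0(331.68) + 0.7(208.78) + 0.7(229.13) = 331.68 + 146.15 + 160.39 = 638.22
2) 0.6(331.68) - 1.0(229.13) = 199.01 - 229.13 = -30.12
3) 1.0(331.68) + 1.0(208.78) = 331.68 + 208.78 = 540.46
4) 1.0(331.68) = 331.68
Combination 1 governs: N = 638.22 kN.

638.22 kN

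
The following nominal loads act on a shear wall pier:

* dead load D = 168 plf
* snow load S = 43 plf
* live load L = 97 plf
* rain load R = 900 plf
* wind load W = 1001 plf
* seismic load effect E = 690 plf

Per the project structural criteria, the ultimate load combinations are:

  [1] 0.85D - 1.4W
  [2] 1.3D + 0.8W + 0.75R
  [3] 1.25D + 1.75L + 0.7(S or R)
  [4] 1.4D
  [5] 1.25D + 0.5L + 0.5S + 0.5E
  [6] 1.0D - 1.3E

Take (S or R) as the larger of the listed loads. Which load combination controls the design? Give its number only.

Combination 2

(S or R) → R = 900 plf.
[1] 0.85(168) - 1.4(1001) = -1258.6
[2] 1.3(168) + 0.8(1001) + 0.75(900) = 1694.2
[3] 1.25(168) + 1.75(97) + 0.7(900) = 1009.8
[4] 1.4(168) = 235.2
[5] 1.25(168) + 0.5(97) + 0.5(43) + 0.5(690) = 625.0
[6] 1.0(168) - 1.3(690) = -729.0
The largest value is 1694.2 plf from combination 2.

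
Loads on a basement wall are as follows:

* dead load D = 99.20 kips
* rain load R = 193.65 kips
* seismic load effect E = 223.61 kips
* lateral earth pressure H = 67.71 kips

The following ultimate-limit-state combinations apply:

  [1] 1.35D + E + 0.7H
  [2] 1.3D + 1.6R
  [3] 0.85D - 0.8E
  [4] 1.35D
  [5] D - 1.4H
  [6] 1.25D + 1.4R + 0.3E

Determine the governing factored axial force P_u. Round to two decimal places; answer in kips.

462.19 kips

[1] 1.35(99.20) + 1.0(223.61) + 0.7(67.71) = 404.93
[2] 1.3(99.20) + 1.6(193.65) = 438.80
[3] 0.85(99.20) - 0.8(223.61) = -94.57
[4] 1.35(99.20) = 133.92
[5] 1.0(99.20) - 1.4(67.71) = 4.41
[6] 1.25(99.20) + 1.4(193.65) + 0.3(223.61) = 462.19
Combination 6 governs: P_u = 462.19 kips.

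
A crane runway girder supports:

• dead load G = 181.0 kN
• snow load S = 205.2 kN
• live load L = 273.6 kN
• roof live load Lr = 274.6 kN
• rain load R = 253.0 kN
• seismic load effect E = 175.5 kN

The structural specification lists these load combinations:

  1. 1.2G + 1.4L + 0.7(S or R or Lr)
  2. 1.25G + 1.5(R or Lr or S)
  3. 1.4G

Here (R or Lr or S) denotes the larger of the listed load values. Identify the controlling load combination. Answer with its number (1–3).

(S or R or Lr) → Lr = 274.6 kN; (R or Lr or S) → Lr = 274.6 kN.
1. 1.2(181.0) + 1.4(273.6) + 0.7(274.6) = 792.5
2. 1.25(181.0) + 1.5(274.6) = 638.2
3. 1.4(181.0) = 253.4
The largest value is 792.5 kN from combination 1.

Combination 1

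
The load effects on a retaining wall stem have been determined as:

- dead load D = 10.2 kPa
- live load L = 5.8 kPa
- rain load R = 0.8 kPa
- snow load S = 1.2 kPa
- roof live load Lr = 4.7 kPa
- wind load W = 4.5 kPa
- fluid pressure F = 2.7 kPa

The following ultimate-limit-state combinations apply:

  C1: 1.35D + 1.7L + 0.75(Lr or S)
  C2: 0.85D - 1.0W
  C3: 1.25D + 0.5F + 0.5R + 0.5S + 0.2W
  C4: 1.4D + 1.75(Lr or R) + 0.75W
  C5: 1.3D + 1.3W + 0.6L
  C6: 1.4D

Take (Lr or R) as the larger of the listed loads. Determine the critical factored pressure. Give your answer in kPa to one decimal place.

27.2 kPa

(Lr or S) → Lr = 4.7 kPa; (Lr or R) → Lr = 4.7 kPa.
C1: 1.35(10.2) + 1.7(5.8) + 0.75(4.7) = 13.8 + 9.9 + 3.5 = 27.2
C2: 0.85(10.2) - 1.0(4.5) = 8.7 - 4.5 = 4.2
C3: 1.25(10.2) + 0.5(2.7) + 0.5(0.8) + 0.5(1.2) + 0.2(4.5) = 16.0
C4: 1.4(10.2) + 1.75(4.7) + 0.75(4.5) = 14.3 + 8.2 + 3.4 = 25.9
C5: 1.3(10.2) + 1.3(4.5) + 0.6(5.8) = 22.6
C6: 1.4(10.2) = 14.3
Combination 1 governs: p_u = 27.2 kPa.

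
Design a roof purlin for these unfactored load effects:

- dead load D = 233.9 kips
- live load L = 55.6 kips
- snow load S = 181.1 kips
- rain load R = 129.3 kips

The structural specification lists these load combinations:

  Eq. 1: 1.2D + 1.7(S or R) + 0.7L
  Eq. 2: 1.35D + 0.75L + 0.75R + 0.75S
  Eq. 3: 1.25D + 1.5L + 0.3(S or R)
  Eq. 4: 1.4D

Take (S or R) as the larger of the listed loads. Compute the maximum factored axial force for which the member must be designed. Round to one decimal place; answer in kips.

(S or R) → S = 181.1 kips.
Eq. 1: 1.2(233.9) + 1.7(181.1) + 0.7(55.6) = 280.7 + 307.9 + 38.9 = 627.5
Eq. 2: 1.35(233.9) + 0.75(55.6) + 0.75(129.3) + 0.75(181.1) = 315.8 + 41.7 + 97.0 + 135.8 = 590.3
Eq. 3: 1.25(233.9) + 1.5(55.6) + 0.3(181.1) = 292.4 + 83.4 + 54.3 = 430.1
Eq. 4: 1.4(233.9) = 327.5
Maximum is from combination 1.

627.5 kips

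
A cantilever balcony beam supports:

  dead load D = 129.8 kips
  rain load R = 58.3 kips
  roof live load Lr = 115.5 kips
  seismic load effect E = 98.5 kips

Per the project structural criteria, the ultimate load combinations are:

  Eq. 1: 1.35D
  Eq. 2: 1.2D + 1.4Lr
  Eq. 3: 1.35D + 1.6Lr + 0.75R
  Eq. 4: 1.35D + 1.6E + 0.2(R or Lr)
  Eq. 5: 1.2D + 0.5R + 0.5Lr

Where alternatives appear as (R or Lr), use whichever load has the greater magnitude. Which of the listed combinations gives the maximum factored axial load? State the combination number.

Combination 3

(R or Lr) → Lr = 115.5 kips.
Eq. 1: 1.35(129.8) = 175.2
Eq. 2: 1.2(129.8) + 1.4(115.5) = 317.5
Eq. 3: 1.35(129.8) + 1.6(115.5) + 0.75(58.3) = 403.8
Eq. 4: 1.35(129.8) + 1.6(98.5) + 0.2(115.5) = 355.9
Eq. 5: 1.2(129.8) + 0.5(58.3) + 0.5(115.5) = 242.7
The largest value is 403.8 kips from combination 3.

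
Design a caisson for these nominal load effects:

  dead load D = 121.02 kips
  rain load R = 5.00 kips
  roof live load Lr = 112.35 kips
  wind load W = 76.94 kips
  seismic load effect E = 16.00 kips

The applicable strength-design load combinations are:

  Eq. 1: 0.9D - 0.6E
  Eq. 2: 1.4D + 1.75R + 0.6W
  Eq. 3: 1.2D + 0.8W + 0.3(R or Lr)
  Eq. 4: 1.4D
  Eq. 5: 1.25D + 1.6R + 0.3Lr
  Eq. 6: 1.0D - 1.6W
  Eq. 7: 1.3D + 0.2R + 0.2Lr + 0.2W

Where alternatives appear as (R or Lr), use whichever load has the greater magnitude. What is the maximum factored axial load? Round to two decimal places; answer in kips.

(R or Lr) → Lr = 112.35 kips.
Eq. 1: 0.9(121.02) - 0.6(16.00) = 108.92 - 9.60 = 99.32
Eq. 2: 1.4(121.02) + 1.75(5.00) + 0.6(76.94) = 169.43 + 8.75 + 46.16 = 224.34
Eq. 3: 1.2(121.02) + 0.8(76.94) + 0.3(112.35) = 145.22 + 61.55 + 33.71 = 240.48
Eq. 4: 1.4(121.02) = 169.43
Eq. 5: 1.25(121.02) + 1.6(5.00) + 0.3(112.35) = 192.98
Eq. 6: 1.0(121.02) - 1.6(76.94) = 121.02 - 123.10 = -2.08
Eq. 7: 1.3(121.02) + 0.2(5.00) + 0.2(112.35) + 0.2(76.94) = 196.18
The controlling combination is 3, giving 240.48 kips.

240.48 kips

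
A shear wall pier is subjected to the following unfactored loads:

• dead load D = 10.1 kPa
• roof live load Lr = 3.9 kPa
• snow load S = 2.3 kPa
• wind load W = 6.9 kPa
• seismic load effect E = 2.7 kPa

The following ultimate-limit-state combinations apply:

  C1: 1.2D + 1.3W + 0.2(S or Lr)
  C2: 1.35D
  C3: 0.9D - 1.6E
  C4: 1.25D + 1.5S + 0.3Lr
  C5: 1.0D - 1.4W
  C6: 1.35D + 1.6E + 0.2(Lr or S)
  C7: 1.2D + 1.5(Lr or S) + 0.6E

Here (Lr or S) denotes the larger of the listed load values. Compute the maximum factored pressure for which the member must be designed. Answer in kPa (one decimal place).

21.9 kPa

(S or Lr) → Lr = 3.9 kPa; (Lr or S) → Lr = 3.9 kPa.
C1: 1.2(10.1) + 1.3(6.9) + 0.2(3.9) = 12.1 + 9.0 + 0.8 = 21.9
C2: 1.35(10.1) = 13.6
C3: 0.9(10.1) - 1.6(2.7) = 9.1 - 4.3 = 4.8
C4: 1.25(10.1) + 1.5(2.3) + 0.3(3.9) = 17.2
C5: 1.0(10.1) - 1.4(6.9) = 10.1 - 9.7 = 0.4
C6: 1.35(10.1) + 1.6(2.7) + 0.2(3.9) = 13.6 + 4.3 + 0.8 = 18.7
C7: 1.2(10.1) + 1.5(3.9) + 0.6(2.7) = 12.1 + 5.9 + 1.6 = 19.6
Combination 1 governs: p_u = 21.9 kPa.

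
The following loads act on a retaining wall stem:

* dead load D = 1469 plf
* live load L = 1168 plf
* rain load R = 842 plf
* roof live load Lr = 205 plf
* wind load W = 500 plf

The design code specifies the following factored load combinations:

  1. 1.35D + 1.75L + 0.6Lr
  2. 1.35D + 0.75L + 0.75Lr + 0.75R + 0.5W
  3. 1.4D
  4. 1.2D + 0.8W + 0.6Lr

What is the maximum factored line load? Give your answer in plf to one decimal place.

1. 1.35(1469) + 1.75(1168) + 0.6(205) = 4150.2
2. 1.35(1469) + 0.75(1168) + 0.75(205) + 0.75(842) + 0.5(500) = 3894.4
3. 1.4(1469) = 2056.6
4. 1.2(1469) + 0.8(500) + 0.6(205) = 2285.8
Maximum is from combination 1.

4150.2 plf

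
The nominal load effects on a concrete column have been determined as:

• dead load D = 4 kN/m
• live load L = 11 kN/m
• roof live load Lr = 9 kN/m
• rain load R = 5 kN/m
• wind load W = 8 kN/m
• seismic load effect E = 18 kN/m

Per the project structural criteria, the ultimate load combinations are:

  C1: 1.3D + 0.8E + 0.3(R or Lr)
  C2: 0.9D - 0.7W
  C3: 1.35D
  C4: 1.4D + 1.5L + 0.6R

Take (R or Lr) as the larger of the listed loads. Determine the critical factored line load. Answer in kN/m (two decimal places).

(R or Lr) → Lr = 9 kN/m.
C1: 1.3(4) + 0.8(18) + 0.3(9) = 5.20 + 14.40 + 2.70 = 22.30
C2: 0.9(4) - 0.7(8) = 3.60 - 5.60 = -2.00
C3: 1.35(4) = 5.40
C4: 1.4(4) + 1.5(11) + 0.6(5) = 5.60 + 16.50 + 3.00 = 25.10
Combination 4 governs: w_u = 25.10 kN/m.

25.10 kN/m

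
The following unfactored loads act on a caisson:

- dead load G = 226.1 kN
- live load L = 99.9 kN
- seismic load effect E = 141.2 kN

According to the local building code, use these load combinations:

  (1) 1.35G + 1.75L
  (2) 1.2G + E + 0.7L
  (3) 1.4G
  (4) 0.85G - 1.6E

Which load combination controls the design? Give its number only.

Combination 2

(1) 1.35(226.1) + 1.75(99.9) = 480.1
(2) 1.2(226.1) + 1.0(141.2) + 0.7(99.9) = 482.5
(3) 1.4(226.1) = 316.5
(4) 0.85(226.1) - 1.6(141.2) = 192.2 - 225.9 = -33.7
The largest value is 482.5 kN from combination 2.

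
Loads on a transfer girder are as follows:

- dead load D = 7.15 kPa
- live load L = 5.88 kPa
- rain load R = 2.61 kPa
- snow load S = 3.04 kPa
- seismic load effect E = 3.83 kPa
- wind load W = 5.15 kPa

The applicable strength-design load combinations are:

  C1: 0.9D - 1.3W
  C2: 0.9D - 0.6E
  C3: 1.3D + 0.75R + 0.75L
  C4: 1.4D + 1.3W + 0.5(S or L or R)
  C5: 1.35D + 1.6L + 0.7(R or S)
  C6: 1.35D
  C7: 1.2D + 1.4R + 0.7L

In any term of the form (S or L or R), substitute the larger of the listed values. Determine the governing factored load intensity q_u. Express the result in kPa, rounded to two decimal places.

21.19 kPa

(S or L or R) → L = 5.88 kPa; (R or S) → S = 3.04 kPa.
C1: 0.9(7.15) - 1.3(5.15) = -0.26
C2: 0.9(7.15) - 0.6(3.83) = 4.14
C3: 1.3(7.15) + 0.75(2.61) + 0.75(5.88) = 15.66
C4: 1.4(7.15) + 1.3(5.15) + 0.5(5.88) = 19.65
C5: 1.35(7.15) + 1.6(5.88) + 0.7(3.04) = 21.19
C6: 1.35(7.15) = 9.65
C7: 1.2(7.15) + 1.4(2.61) + 0.7(5.88) = 16.35
Maximum is from combination 5.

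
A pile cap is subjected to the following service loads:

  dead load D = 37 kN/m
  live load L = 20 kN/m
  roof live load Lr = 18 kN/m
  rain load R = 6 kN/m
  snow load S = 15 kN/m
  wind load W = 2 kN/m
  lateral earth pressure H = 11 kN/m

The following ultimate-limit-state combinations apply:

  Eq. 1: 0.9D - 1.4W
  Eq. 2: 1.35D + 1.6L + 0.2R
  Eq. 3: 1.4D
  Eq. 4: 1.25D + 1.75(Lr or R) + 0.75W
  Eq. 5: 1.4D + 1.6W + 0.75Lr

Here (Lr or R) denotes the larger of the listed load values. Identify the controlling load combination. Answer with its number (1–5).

Combination 2

(Lr or R) → Lr = 18 kN/m.
Eq. 1: 0.9(37) - 1.4(2) = 33.30 - 2.80 = 30.50
Eq. 2: 1.35(37) + 1.6(20) + 0.2(6) = 49.95 + 32.00 + 1.20 = 83.15
Eq. 3: 1.4(37) = 51.80
Eq. 4: 1.25(37) + 1.75(18) + 0.75(2) = 46.25 + 31.50 + 1.50 = 79.25
Eq. 5: 1.4(37) + 1.6(2) + 0.75(18) = 51.80 + 3.20 + 13.50 = 68.50
The largest value is 83.15 kN/m from combination 2.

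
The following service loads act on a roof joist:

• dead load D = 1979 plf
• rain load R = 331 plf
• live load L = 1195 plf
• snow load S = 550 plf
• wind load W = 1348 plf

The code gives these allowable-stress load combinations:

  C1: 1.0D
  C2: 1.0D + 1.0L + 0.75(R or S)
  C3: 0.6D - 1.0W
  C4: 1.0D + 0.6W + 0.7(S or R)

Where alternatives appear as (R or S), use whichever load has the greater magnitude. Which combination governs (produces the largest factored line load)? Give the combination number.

Combination 2

(R or S) → S = 550 plf; (S or R) → S = 550 plf.
C1: 1.0(1979) = 1979.00
C2: 1.0(1979) + 1.0(1195) + 0.75(550) = 1979.00 + 1195.00 + 412.50 = 3586.50
C3: 0.6(1979) - 1.0(1348) = 1187.40 - 1348.00 = -160.60
C4: 1.0(1979) + 0.6(1348) + 0.7(550) = 1979.00 + 808.80 + 385.00 = 3172.80
The largest value is 3586.50 plf from combination 2.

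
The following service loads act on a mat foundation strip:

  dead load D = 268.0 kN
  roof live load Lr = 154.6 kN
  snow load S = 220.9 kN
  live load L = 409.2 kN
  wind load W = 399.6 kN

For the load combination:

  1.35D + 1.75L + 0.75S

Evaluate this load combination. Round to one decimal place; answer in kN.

1243.6 kN

1.35(268.0) + 1.75(409.2) + 0.75(220.9) = 1243.6
N_u = 1243.6 kN.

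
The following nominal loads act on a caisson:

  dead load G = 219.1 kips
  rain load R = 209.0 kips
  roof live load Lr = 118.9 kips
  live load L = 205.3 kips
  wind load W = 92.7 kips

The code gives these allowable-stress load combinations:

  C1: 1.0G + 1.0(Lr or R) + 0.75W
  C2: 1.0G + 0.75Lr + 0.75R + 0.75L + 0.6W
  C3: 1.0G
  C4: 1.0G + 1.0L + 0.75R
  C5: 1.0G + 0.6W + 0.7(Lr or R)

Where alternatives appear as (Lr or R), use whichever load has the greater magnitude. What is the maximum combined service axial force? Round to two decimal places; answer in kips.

674.62 kips

(Lr or R) → R = 209.0 kips.
C1: 1.0(219.1) + 1.0(209.0) + 0.75(92.7) = 497.63
C2: 1.0(219.1) + 0.75(118.9) + 0.75(209.0) + 0.75(205.3) + 0.6(92.7) = 674.62
C3: 1.0(219.1) = 219.10
C4: 1.0(219.1) + 1.0(205.3) + 0.75(209.0) = 581.15
C5: 1.0(219.1) + 0.6(92.7) + 0.7(209.0) = 421.02
Maximum is from combination 2.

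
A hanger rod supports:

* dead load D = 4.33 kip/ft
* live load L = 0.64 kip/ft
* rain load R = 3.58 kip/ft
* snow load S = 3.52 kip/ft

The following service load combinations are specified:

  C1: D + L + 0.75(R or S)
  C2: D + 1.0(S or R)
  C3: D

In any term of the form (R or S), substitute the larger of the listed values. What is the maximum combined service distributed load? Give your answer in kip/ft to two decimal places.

7.91 kip/ft

(R or S) → R = 3.58 kip/ft; (S or R) → R = 3.58 kip/ft.
C1: 1.0(4.33) + 1.0(0.64) + 0.75(3.58) = 4.33 + 0.64 + 2.69 = 7.66
C2: 1.0(4.33) + 1.0(3.58) = 4.33 + 3.58 = 7.91
C3: 1.0(4.33) = 4.33
Maximum is from combination 2.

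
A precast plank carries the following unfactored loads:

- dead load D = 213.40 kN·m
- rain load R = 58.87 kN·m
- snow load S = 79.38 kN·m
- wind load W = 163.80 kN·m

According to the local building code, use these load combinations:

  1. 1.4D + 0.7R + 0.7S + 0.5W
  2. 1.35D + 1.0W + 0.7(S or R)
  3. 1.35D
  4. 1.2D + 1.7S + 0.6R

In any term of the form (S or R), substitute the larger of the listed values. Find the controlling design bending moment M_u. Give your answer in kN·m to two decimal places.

(S or R) → S = 79.38 kN·m.
1. 1.4(213.40) + 0.7(58.87) + 0.7(79.38) + 0.5(163.80) = 298.76 + 41.21 + 55.57 + 81.90 = 477.44
2. 1.35(213.40) + 1.0(163.80) + 0.7(79.38) = 288.09 + 163.80 + 55.57 = 507.46
3. 1.35(213.40) = 288.09
4. 1.2(213.40) + 1.7(79.38) + 0.6(58.87) = 256.08 + 134.95 + 35.32 = 426.35
The controlling combination is 2, giving 507.46 kN·m.

507.46 kN·m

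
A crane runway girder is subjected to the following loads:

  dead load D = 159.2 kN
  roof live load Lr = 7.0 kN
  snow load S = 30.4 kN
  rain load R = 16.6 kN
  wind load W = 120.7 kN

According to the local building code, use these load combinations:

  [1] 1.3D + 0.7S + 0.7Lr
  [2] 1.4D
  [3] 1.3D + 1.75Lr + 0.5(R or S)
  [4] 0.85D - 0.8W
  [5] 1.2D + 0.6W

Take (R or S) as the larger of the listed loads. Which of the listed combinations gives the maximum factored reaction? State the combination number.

(R or S) → S = 30.4 kN.
[1] 1.3(159.2) + 0.7(30.4) + 0.7(7.0) = 233.14
[2] 1.4(159.2) = 222.88
[3] 1.3(159.2) + 1.75(7.0) + 0.5(30.4) = 234.41
[4] 0.85(159.2) - 0.8(120.7) = 38.76
[5] 1.2(159.2) + 0.6(120.7) = 263.46
The largest value is 263.46 kN from combination 5.

Combination 5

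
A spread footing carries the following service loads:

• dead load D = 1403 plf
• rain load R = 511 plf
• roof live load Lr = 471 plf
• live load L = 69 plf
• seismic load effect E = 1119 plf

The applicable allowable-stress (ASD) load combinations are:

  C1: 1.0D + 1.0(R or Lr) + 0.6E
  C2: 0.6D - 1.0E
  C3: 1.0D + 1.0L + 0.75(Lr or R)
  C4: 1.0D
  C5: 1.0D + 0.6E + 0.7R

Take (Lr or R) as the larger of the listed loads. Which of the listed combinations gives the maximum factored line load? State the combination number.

Combination 1

(R or Lr) → R = 511 plf; (Lr or R) → R = 511 plf.
C1: 1.0(1403) + 1.0(511) + 0.6(1119) = 1403.00 + 511.00 + 671.40 = 2585.40
C2: 0.6(1403) - 1.0(1119) = 841.80 - 1119.00 = -277.20
C3: 1.0(1403) + 1.0(69) + 0.75(511) = 1403.00 + 69.00 + 383.25 = 1855.25
C4: 1.0(1403) = 1403.00
C5: 1.0(1403) + 0.6(1119) + 0.7(511) = 1403.00 + 671.40 + 357.70 = 2432.10
The largest value is 2585.40 plf from combination 1.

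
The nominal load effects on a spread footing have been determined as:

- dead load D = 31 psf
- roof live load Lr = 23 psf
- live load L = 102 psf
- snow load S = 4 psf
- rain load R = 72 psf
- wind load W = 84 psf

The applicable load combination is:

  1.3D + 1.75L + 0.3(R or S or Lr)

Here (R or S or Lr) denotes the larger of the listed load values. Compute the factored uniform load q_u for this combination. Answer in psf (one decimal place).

(R or S or Lr) → R = 72 psf.
1.3(31) + 1.75(102) + 0.3(72) = 40.3 + 178.5 + 21.6 = 240.4
q_u = 240.4 psf.

240.4 psf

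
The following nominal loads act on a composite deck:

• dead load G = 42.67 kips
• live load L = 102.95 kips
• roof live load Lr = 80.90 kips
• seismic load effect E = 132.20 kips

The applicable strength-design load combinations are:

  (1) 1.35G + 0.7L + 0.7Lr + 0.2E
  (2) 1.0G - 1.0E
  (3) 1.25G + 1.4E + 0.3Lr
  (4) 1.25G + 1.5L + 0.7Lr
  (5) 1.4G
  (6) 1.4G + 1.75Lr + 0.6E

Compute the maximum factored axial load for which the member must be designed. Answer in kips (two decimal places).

(1) 1.35(42.67) + 0.7(102.95) + 0.7(80.90) + 0.2(132.20) = 212.74
(2) 1.0(42.67) - 1.0(132.20) = -89.53
(3) 1.25(42.67) + 1.4(132.20) + 0.3(80.90) = 262.69
(4) 1.25(42.67) + 1.5(102.95) + 0.7(80.90) = 264.39
(5) 1.4(42.67) = 59.74
(6) 1.4(42.67) + 1.75(80.90) + 0.6(132.20) = 280.63
Combination 6 governs: P_u = 280.63 kips.

280.63 kips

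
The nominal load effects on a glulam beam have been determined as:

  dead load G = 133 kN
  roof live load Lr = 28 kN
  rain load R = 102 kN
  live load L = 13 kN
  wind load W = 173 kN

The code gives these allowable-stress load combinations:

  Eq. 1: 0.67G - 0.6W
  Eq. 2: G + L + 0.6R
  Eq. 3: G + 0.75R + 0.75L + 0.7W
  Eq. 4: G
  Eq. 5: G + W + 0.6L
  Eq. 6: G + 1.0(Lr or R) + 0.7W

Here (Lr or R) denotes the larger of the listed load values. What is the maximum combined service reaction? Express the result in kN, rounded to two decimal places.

(Lr or R) → R = 102 kN.
Eq. 1: 0.67(133) - 0.6(173) = -14.69
Eq. 2: 1.0(133) + 1.0(13) + 0.6(102) = 207.20
Eq. 3: 1.0(133) + 0.75(102) + 0.75(13) + 0.7(173) = 340.35
Eq. 4: 1.0(133) = 133.00
Eq. 5: 1.0(133) + 1.0(173) + 0.6(13) = 313.80
Eq. 6: 1.0(133) + 1.0(102) + 0.7(173) = 356.10
Combination 6 governs: V = 356.10 kN.

356.10 kN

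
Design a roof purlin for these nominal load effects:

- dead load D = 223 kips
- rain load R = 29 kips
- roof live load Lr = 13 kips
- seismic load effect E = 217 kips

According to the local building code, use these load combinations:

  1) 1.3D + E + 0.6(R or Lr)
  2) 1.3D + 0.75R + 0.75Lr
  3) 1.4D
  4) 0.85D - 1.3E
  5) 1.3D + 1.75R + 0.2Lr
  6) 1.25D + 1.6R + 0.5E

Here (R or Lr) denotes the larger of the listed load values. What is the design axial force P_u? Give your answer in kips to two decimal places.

(R or Lr) → R = 29 kips.
1) 1.3(223) + 1.0(217) + 0.6(29) = 289.90 + 217.00 + 17.40 = 524.30
2) 1.3(223) + 0.75(29) + 0.75(13) = 289.90 + 21.75 + 9.75 = 321.40
3) 1.4(223) = 312.20
4) 0.85(223) - 1.3(217) = 189.55 - 282.10 = -92.55
5) 1.3(223) + 1.75(29) + 0.2(13) = 289.90 + 50.75 + 2.60 = 343.25
6) 1.25(223) + 1.6(29) + 0.5(217) = 278.75 + 46.40 + 108.50 = 433.65
The controlling combination is 1, giving 524.30 kips.

524.30 kips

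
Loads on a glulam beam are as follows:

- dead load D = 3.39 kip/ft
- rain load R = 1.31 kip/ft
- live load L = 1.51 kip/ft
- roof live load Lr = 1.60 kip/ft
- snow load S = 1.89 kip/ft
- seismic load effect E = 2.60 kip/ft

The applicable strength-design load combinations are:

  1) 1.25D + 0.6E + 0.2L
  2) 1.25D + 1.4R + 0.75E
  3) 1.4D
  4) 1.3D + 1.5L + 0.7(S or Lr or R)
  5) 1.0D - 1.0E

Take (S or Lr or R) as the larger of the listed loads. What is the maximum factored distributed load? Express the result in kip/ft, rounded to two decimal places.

8.02 kip/ft

(S or Lr or R) → S = 1.89 kip/ft.
1) 1.25(3.39) + 0.6(2.60) + 0.2(1.51) = 6.10
2) 1.25(3.39) + 1.4(1.31) + 0.75(2.60) = 8.02
3) 1.4(3.39) = 4.75
4) 1.3(3.39) + 1.5(1.51) + 0.7(1.89) = 8.00
5) 1.0(3.39) - 1.0(2.60) = 0.79
Combination 2 governs: w_u = 8.02 kip/ft.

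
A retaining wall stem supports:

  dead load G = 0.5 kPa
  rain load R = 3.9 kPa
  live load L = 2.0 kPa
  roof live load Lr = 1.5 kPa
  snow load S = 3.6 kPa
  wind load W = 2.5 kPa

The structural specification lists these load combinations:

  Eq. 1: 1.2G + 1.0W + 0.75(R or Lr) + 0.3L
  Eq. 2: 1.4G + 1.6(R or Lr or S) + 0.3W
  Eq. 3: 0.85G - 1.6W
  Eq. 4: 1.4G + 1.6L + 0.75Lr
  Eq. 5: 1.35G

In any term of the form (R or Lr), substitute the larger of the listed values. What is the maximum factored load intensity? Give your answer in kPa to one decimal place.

7.7 kPa

(R or Lr) → R = 3.9 kPa; (R or Lr or S) → R = 3.9 kPa.
Eq. 1: 1.2(0.5) + 1.0(2.5) + 0.75(3.9) + 0.3(2.0) = 6.6
Eq. 2: 1.4(0.5) + 1.6(3.9) + 0.3(2.5) = 7.7
Eq. 3: 0.85(0.5) - 1.6(2.5) = -3.6
Eq. 4: 1.4(0.5) + 1.6(2.0) + 0.75(1.5) = 5.0
Eq. 5: 1.35(0.5) = 0.7
Maximum is from combination 2.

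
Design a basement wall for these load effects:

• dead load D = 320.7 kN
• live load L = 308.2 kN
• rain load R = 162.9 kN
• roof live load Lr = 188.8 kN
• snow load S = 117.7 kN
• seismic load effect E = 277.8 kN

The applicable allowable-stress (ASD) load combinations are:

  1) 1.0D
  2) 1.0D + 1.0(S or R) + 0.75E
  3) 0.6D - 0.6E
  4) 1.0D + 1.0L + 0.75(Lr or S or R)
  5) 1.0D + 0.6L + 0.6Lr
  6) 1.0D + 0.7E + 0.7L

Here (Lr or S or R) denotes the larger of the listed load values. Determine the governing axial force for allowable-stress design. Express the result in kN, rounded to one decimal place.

770.5 kN

(S or R) → R = 162.9 kN; (Lr or S or R) → Lr = 188.8 kN.
1) 1.0(320.7) = 320.7
2) 1.0(320.7) + 1.0(162.9) + 0.75(277.8) = 692.0
3) 0.6(320.7) - 0.6(277.8) = 25.7
4) 1.0(320.7) + 1.0(308.2) + 0.75(188.8) = 770.5
5) 1.0(320.7) + 0.6(308.2) + 0.6(188.8) = 618.9
6) 1.0(320.7) + 0.7(277.8) + 0.7(308.2) = 730.9
The controlling combination is 4, giving 770.5 kN.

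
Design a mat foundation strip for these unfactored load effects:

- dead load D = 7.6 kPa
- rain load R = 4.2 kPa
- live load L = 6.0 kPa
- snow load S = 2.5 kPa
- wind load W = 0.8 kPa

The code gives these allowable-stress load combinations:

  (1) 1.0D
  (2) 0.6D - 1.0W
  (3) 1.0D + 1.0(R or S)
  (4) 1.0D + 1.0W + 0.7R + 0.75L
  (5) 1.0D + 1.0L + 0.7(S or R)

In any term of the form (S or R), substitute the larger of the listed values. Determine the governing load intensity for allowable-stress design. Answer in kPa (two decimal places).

(R or S) → R = 4.2 kPa; (S or R) → R = 4.2 kPa.
(1) 1.0(7.6) = 7.60
(2) 0.6(7.6) - 1.0(0.8) = 3.76
(3) 1.0(7.6) + 1.0(4.2) = 11.80
(4) 1.0(7.6) + 1.0(0.8) + 0.7(4.2) + 0.75(6.0) = 15.84
(5) 1.0(7.6) + 1.0(6.0) + 0.7(4.2) = 16.54
The controlling combination is 5, giving 16.54 kPa.

16.54 kPa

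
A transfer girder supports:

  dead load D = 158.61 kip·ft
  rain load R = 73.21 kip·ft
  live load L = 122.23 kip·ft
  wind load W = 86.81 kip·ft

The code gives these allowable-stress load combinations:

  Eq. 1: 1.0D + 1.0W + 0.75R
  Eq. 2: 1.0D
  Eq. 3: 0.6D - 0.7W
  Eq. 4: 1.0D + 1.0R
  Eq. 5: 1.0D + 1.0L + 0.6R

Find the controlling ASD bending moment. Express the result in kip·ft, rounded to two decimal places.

Eq. 1: 1.0(158.61) + 1.0(86.81) + 0.75(73.21) = 158.61 + 86.81 + 54.91 = 300.33
Eq. 2: 1.0(158.61) = 158.61
Eq. 3: 0.6(158.61) - 0.7(86.81) = 95.17 - 60.77 = 34.40
Eq. 4: 1.0(158.61) + 1.0(73.21) = 158.61 + 73.21 = 231.82
Eq. 5: 1.0(158.61) + 1.0(122.23) + 0.6(73.21) = 158.61 + 122.23 + 43.93 = 324.77
Maximum is from combination 5.

324.77 kip·ft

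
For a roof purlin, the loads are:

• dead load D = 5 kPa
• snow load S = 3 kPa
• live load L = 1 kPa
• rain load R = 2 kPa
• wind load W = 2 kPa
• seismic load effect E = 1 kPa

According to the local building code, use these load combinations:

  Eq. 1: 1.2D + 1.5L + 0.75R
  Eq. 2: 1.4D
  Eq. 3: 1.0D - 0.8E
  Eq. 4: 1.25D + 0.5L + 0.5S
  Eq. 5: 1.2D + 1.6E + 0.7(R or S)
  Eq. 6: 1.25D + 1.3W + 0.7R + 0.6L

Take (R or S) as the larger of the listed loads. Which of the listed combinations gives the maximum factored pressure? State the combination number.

Combination 6

(R or S) → S = 3 kPa.
Eq. 1: 1.2(5) + 1.5(1) + 0.75(2) = 6.0 + 1.5 + 1.5 = 9.0
Eq. 2: 1.4(5) = 7.0
Eq. 3: 1.0(5) - 0.8(1) = 5.0 - 0.8 = 4.2
Eq. 4: 1.25(5) + 0.5(1) + 0.5(3) = 6.3 + 0.5 + 1.5 = 8.3
Eq. 5: 1.2(5) + 1.6(1) + 0.7(3) = 6.0 + 1.6 + 2.1 = 9.7
Eq. 6: 1.25(5) + 1.3(2) + 0.7(2) + 0.6(1) = 6.3 + 2.6 + 1.4 + 0.6 = 10.9
The largest value is 10.9 kPa from combination 6.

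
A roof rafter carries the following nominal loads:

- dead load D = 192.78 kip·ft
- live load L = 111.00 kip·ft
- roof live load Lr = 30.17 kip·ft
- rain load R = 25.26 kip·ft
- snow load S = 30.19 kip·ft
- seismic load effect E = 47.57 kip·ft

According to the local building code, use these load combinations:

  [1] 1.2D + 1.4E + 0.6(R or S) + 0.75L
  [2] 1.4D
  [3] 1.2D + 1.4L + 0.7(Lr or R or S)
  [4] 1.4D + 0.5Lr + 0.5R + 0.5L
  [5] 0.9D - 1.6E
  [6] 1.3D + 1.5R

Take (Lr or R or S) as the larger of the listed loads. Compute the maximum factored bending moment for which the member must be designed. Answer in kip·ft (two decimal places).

407.87 kip·ft

(R or S) → S = 30.19 kip·ft; (Lr or R or S) → S = 30.19 kip·ft.
[1] 1.2(192.78) + 1.4(47.57) + 0.6(30.19) + 0.75(111.00) = 231.34 + 66.60 + 18.11 + 83.25 = 399.30
[2] 1.4(192.78) = 269.89
[3] 1.2(192.78) + 1.4(111.00) + 0.7(30.19) = 231.34 + 155.40 + 21.13 = 407.87
[4] 1.4(192.78) + 0.5(30.17) + 0.5(25.26) + 0.5(111.00) = 269.89 + 15.09 + 12.63 + 55.50 = 353.11
[5] 0.9(192.78) - 1.6(47.57) = 173.50 - 76.11 = 97.39
[6] 1.3(192.78) + 1.5(25.26) = 250.61 + 37.89 = 288.50
The controlling combination is 3, giving 407.87 kip·ft.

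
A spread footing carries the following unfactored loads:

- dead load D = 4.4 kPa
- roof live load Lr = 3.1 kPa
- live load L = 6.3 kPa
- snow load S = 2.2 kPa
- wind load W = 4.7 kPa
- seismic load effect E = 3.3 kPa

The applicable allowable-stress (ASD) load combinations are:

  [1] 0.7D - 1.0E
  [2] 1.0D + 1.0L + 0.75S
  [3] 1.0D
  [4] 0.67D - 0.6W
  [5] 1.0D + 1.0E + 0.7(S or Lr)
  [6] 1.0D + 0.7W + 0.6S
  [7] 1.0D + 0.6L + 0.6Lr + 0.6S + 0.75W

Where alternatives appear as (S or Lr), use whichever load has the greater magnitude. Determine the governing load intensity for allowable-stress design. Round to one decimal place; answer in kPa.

(S or Lr) → Lr = 3.1 kPa.
[1] 0.7(4.4) - 1.0(3.3) = -0.2
[2] 1.0(4.4) + 1.0(6.3) + 0.75(2.2) = 12.4
[3] 1.0(4.4) = 4.4
[4] 0.67(4.4) - 0.6(4.7) = 0.1
[5] 1.0(4.4) + 1.0(3.3) + 0.7(3.1) = 9.9
[6] 1.0(4.4) + 0.7(4.7) + 0.6(2.2) = 9.0
[7] 1.0(4.4) + 0.6(6.3) + 0.6(3.1) + 0.6(2.2) + 0.75(4.7) = 14.9
Maximum is from combination 7.

14.9 kPa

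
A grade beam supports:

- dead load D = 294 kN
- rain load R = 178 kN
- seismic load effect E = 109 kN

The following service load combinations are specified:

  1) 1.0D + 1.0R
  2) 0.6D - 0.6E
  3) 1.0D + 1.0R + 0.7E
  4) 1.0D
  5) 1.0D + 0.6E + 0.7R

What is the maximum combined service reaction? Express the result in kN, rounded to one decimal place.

1) 1.0(294) + 1.0(178) = 472.0
2) 0.6(294) - 0.6(109) = 111.0
3) 1.0(294) + 1.0(178) + 0.7(109) = 548.3
4) 1.0(294) = 294.0
5) 1.0(294) + 0.6(109) + 0.7(178) = 484.0
Combination 3 governs: V = 548.3 kN.

548.3 kN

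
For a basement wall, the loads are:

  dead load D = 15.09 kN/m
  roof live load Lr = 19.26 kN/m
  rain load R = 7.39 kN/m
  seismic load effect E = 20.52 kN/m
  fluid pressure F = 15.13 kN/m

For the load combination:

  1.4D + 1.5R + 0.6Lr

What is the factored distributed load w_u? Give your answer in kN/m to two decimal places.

43.77 kN/m

1.4(15.09) + 1.5(7.39) + 0.6(19.26) = 43.77
w_u = 43.77 kN/m.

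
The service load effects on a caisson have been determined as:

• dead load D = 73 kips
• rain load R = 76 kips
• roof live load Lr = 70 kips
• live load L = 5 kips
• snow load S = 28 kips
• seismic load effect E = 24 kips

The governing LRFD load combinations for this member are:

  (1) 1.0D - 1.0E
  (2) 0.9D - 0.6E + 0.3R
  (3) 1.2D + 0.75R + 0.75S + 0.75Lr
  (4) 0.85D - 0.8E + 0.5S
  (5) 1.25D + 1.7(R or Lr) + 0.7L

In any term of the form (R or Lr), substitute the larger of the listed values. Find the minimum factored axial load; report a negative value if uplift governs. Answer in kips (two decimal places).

49.00 kips

(R or Lr) → R = 76 kips.
(1) 1.0(73) - 1.0(24) = 73.00 - 24.00 = 49.00
(2) 0.9(73) - 0.6(24) + 0.3(76) = 65.70 - 14.40 + 22.80 = 74.10
(3) 1.2(73) + 0.75(76) + 0.75(28) + 0.75(70) = 87.60 + 57.00 + 21.00 + 52.50 = 218.10
(4) 0.85(73) - 0.8(24) + 0.5(28) = 62.05 - 19.20 + 14.00 = 56.85
(5) 1.25(73) + 1.7(76) + 0.7(5) = 91.25 + 129.20 + 3.50 = 223.95
Combination 1 gives the minimum: 49.00 kips.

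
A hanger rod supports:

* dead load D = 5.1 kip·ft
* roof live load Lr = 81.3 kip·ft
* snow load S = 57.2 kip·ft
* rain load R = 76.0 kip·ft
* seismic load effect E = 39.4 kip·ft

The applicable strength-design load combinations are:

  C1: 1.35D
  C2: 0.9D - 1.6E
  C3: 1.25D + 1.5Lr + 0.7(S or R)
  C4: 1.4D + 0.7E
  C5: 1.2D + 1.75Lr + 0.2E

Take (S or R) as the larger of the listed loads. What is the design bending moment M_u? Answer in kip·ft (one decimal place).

(S or R) → R = 76.0 kip·ft.
C1: 1.35(5.1) = 6.9
C2: 0.9(5.1) - 1.6(39.4) = -58.5
C3: 1.25(5.1) + 1.5(81.3) + 0.7(76.0) = 181.5
C4: 1.4(5.1) + 0.7(39.4) = 7.1 + 27.6 = 34.7
C5: 1.2(5.1) + 1.75(81.3) + 0.2(39.4) = 6.1 + 142.3 + 7.9 = 156.3
The controlling combination is 3, giving 181.5 kip·ft.

181.5 kip·ft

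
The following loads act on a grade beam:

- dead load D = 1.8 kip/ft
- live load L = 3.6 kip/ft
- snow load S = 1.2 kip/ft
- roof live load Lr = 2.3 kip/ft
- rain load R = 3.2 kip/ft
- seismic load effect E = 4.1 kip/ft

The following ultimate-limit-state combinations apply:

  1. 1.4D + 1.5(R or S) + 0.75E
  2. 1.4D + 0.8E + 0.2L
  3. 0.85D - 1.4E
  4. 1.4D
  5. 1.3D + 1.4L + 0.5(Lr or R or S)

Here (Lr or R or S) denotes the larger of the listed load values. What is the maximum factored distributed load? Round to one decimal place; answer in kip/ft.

10.4 kip/ft

(R or S) → R = 3.2 kip/ft; (Lr or R or S) → R = 3.2 kip/ft.
1. 1.4(1.8) + 1.5(3.2) + 0.75(4.1) = 10.4
2. 1.4(1.8) + 0.8(4.1) + 0.2(3.6) = 6.5
3. 0.85(1.8) - 1.4(4.1) = -4.2
4. 1.4(1.8) = 2.5
5. 1.3(1.8) + 1.4(3.6) + 0.5(3.2) = 9.0
Combination 1 governs: w_u = 10.4 kip/ft.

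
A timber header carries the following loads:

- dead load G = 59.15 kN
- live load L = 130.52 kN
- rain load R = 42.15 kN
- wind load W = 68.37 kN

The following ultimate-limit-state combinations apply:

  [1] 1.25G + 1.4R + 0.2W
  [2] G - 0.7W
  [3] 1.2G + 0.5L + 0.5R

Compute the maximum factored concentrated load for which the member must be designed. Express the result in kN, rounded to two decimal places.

157.32 kN

[1] 1.25(59.15) + 1.4(42.15) + 0.2(68.37) = 73.94 + 59.01 + 13.67 = 146.62
[2] 1.0(59.15) - 0.7(68.37) = 59.15 - 47.86 = 11.29
[3] 1.2(59.15) + 0.5(130.52) + 0.5(42.15) = 70.98 + 65.26 + 21.08 = 157.32
The controlling combination is 3, giving 157.32 kN.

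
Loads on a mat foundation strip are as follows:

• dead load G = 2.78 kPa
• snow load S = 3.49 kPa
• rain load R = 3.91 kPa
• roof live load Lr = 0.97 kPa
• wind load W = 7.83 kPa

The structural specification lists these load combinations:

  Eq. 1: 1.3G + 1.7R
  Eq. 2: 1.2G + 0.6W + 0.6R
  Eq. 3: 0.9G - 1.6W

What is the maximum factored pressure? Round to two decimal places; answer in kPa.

Eq. 1: 1.3(2.78) + 1.7(3.91) = 3.61 + 6.65 = 10.26
Eq. 2: 1.2(2.78) + 0.6(7.83) + 0.6(3.91) = 10.38
Eq. 3: 0.9(2.78) - 1.6(7.83) = 2.50 - 12.53 = -10.03
Combination 2 governs: p_u = 10.38 kPa.

10.38 kPa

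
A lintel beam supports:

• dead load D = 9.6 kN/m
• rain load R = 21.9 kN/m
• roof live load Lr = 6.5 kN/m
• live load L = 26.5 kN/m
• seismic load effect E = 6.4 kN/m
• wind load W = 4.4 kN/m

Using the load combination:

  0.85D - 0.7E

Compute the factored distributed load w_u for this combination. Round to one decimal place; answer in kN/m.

0.85(9.6) - 0.7(6.4) = 8.2 - 4.5 = 3.7
w_u = 3.7 kN/m.

3.7 kN/m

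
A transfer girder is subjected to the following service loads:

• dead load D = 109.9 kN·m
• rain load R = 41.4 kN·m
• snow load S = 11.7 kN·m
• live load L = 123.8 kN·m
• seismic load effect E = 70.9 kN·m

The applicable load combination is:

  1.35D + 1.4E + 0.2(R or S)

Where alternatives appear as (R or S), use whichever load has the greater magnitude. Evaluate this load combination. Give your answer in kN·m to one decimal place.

255.9 kN·m

(R or S) → R = 41.4 kN·m.
1.35(109.9) + 1.4(70.9) + 0.2(41.4) = 255.9
M_u = 255.9 kN·m.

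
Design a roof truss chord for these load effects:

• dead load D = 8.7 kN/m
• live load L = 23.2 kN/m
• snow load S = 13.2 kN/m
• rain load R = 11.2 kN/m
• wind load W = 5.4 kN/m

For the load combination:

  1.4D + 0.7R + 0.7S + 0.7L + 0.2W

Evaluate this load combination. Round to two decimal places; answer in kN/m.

1.4(8.7) + 0.7(11.2) + 0.7(13.2) + 0.7(23.2) + 0.2(5.4) = 46.58
w_u = 46.58 kN/m.

46.58 kN/m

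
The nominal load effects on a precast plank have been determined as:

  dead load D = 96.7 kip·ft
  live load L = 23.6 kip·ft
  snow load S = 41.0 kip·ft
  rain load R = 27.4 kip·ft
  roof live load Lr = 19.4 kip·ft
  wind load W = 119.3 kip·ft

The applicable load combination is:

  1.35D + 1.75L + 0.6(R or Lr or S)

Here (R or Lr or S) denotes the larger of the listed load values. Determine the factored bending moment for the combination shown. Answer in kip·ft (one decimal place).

196.4 kip·ft

(R or Lr or S) → S = 41.0 kip·ft.
1.35(96.7) + 1.75(23.6) + 0.6(41.0) = 130.5 + 41.3 + 24.6 = 196.4
M_u = 196.4 kip·ft.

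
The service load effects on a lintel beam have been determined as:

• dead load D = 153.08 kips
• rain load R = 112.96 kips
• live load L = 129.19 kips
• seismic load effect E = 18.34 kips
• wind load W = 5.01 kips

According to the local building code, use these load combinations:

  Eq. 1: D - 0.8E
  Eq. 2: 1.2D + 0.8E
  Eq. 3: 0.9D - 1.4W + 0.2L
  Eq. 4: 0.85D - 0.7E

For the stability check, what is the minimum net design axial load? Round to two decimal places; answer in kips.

117.28 kips

Eq. 1: 1.0(153.08) - 0.8(18.34) = 138.41
Eq. 2: 1.2(153.08) + 0.8(18.34) = 198.37
Eq. 3: 0.9(153.08) - 1.4(5.01) + 0.2(129.19) = 156.60
Eq. 4: 0.85(153.08) - 0.7(18.34) = 117.28
Combination 4 gives the minimum: 117.28 kips.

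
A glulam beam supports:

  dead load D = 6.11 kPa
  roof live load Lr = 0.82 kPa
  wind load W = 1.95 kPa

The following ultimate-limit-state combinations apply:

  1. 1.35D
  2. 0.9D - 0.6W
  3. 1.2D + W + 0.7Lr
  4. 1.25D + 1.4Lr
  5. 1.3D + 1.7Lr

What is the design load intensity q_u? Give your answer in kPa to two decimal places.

1. 1.35(6.11) = 8.25
2. 0.9(6.11) - 0.6(1.95) = 5.50 - 1.17 = 4.33
3. 1.2(6.11) + 1.0(1.95) + 0.7(0.82) = 9.86
4. 1.25(6.11) + 1.4(0.82) = 7.64 + 1.15 = 8.79
5. 1.3(6.11) + 1.7(0.82) = 9.34
The controlling combination is 3, giving 9.86 kPa.

9.86 kPa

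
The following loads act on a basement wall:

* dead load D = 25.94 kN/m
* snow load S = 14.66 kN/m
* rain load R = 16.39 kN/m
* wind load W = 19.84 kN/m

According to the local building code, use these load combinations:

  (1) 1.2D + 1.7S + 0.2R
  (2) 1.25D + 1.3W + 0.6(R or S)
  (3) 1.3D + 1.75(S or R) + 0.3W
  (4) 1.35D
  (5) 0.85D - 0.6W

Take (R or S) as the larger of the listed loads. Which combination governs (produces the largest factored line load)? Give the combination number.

(R or S) → R = 16.39 kN/m; (S or R) → R = 16.39 kN/m.
(1) 1.2(25.94) + 1.7(14.66) + 0.2(16.39) = 31.13 + 24.92 + 3.28 = 59.33
(2) 1.25(25.94) + 1.3(19.84) + 0.6(16.39) = 32.43 + 25.79 + 9.83 = 68.05
(3) 1.3(25.94) + 1.75(16.39) + 0.3(19.84) = 68.36
(4) 1.35(25.94) = 35.02
(5) 0.85(25.94) - 0.6(19.84) = 22.05 - 11.90 = 10.15
The largest value is 68.36 kN/m from combination 3.

Combination 3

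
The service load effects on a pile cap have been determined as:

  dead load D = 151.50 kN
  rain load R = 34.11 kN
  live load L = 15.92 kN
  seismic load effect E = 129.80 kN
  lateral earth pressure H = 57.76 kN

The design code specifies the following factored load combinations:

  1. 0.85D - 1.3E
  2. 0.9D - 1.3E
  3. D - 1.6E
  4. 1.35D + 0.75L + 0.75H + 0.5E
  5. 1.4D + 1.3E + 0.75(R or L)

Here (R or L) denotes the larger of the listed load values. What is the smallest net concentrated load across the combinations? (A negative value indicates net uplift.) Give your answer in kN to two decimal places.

(R or L) → R = 34.11 kN.
1. 0.85(151.50) - 1.3(129.80) = -39.97
2. 0.9(151.50) - 1.3(129.80) = -32.39
3. 1.0(151.50) - 1.6(129.80) = -56.18
4. 1.35(151.50) + 0.75(15.92) + 0.75(57.76) + 0.5(129.80) = 324.69
5. 1.4(151.50) + 1.3(129.80) + 0.75(34.11) = 406.42
Combination 3 gives the minimum: -56.18 kN.

-56.18 kN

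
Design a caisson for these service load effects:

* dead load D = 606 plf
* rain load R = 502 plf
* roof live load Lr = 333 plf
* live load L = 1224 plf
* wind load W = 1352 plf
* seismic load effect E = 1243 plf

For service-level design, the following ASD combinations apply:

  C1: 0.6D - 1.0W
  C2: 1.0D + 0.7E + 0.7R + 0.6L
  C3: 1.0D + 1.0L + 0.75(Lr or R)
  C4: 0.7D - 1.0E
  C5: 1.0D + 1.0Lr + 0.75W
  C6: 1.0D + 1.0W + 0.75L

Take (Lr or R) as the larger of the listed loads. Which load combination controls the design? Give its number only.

(Lr or R) → R = 502 plf.
C1: 0.6(606) - 1.0(1352) = 363.60 - 1352.00 = -988.40
C2: 1.0(606) + 0.7(1243) + 0.7(502) + 0.6(1224) = 606.00 + 870.10 + 351.40 + 734.40 = 2561.90
C3: 1.0(606) + 1.0(1224) + 0.75(502) = 606.00 + 1224.00 + 376.50 = 2206.50
C4: 0.7(606) - 1.0(1243) = 424.20 - 1243.00 = -818.80
C5: 1.0(606) + 1.0(333) + 0.75(1352) = 606.00 + 333.00 + 1014.00 = 1953.00
C6: 1.0(606) + 1.0(1352) + 0.75(1224) = 606.00 + 1352.00 + 918.00 = 2876.00
The largest value is 2876.00 plf from combination 6.

Combination 6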